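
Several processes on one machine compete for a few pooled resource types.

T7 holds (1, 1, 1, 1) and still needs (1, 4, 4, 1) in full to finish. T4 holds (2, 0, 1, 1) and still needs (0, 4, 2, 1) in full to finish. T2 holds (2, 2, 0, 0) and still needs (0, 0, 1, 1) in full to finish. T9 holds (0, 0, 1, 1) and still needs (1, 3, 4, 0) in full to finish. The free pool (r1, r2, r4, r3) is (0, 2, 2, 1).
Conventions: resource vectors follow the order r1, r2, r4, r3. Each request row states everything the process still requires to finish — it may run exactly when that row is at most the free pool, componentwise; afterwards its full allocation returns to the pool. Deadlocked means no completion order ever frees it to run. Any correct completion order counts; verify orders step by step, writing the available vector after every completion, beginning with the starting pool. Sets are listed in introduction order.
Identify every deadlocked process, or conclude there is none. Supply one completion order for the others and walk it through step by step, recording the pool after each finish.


Deadlocked set: T7 and T9.
Key observation: r4 is the bottleneck — with T2, T4 done the pool holds (4, 4, 3, 2), short of every remaining need.
One completion order for the rest: T2, T4. Check, step by step:
  pool = (0, 2, 2, 1)
  run T2 (needs (0, 0, 1, 1), free (0, 2, 2, 1)); after release of (2, 2, 0, 0) the pool is (2, 4, 2, 1)
  run T4 (needs (0, 4, 2, 1), free (2, 4, 2, 1)); after release of (2, 0, 1, 1) the pool is (4, 4, 3, 2)
The stuck group stays short no matter what:
  T7 still needs (1, 4, 4, 1) but only (4, 4, 3, 2) is free — short on r4
  T9 still needs (1, 3, 4, 0) but only (4, 4, 3, 2) is free — short on r4


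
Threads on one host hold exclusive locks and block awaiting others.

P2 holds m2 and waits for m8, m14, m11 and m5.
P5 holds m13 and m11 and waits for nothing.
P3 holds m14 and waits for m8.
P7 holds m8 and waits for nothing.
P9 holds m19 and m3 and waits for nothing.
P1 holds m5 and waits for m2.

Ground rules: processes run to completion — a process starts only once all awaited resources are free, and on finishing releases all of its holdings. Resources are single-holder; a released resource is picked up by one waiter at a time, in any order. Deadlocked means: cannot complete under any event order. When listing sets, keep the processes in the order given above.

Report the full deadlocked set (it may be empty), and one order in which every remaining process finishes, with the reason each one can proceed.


Deadlocked: P2 and P1.
Key observation: the cycle P2 -> P1 -> P2 can never break — each member waits on the next; no other process is dragged down with it.
One completion order for the rest: P9, P5, P7, P3.
Walking it through:
  P9 waits on nothing -> runs at once and releases m19 and m3
  P5 waits on nothing -> runs at once and releases m13 and m11
  P7 waits on nothing -> runs at once and releases m8
  P3 waits on m8 — all released -> runs and releases m14


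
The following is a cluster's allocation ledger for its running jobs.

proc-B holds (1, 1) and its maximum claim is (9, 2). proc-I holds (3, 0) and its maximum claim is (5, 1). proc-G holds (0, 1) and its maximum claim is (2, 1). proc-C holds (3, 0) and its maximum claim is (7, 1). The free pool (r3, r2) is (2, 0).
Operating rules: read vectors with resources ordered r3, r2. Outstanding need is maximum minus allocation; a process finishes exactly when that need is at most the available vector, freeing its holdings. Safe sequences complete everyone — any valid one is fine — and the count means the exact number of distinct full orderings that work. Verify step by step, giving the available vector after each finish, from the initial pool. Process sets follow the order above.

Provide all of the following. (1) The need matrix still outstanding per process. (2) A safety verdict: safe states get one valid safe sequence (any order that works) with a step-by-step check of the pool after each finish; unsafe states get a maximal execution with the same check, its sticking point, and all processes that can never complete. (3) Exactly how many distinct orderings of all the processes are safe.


(1) Need matrix, components ordered r3, r2:
  proc-B: (8, 1)
  proc-I: (2, 1)
  proc-G: (2, 0)
  proc-C: (4, 1)
(2) SAFE — a valid safe sequence is proc-G, proc-I, proc-C, proc-B.
Key observation: proc-G is the earliest step where a requested resource binds exactly: need (2, 0), pool (2, 0) at its turn.
Verifying each step:
  pool = (2, 0)
  proc-G needs (2, 0) <= (2, 0) -> finishes; pool += (0, 1) = (2, 1)
  proc-I needs (2, 1) <= (2, 1) -> finishes; pool += (3, 0) = (5, 1)
  proc-C needs (4, 1) <= (5, 1) -> finishes; pool += (3, 0) = (8, 1)
  proc-B needs (8, 1) <= (8, 1) -> finishes; pool += (1, 1) = (9, 2)
(3) Precisely 1 of the possible complete orderings is a safe sequence.


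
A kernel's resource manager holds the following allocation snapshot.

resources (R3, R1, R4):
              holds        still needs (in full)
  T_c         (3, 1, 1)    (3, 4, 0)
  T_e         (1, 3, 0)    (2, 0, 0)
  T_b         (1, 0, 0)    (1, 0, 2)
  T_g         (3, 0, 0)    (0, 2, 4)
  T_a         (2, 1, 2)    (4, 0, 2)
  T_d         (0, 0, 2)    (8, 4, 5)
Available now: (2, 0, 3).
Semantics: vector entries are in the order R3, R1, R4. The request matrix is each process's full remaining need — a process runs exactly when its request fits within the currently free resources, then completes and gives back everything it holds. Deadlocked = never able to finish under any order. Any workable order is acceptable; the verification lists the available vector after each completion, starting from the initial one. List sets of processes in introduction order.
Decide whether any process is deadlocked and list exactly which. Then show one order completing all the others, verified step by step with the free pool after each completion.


Nothing here is deadlocked.
Key observation: starting with T_e, each completion frees enough for the next — no one is permanently blocked.
A valid finishing order for the others: T_e, T_b, T_a, T_c, T_d, T_g. Walking it through:
  pool = (2, 0, 3)
  T_e needs (2, 0, 0) <= (2, 0, 3) -> finishes; pool += (1, 3, 0) = (3, 3, 3)
  T_b needs (1, 0, 2) <= (3, 3, 3) -> finishes; pool += (1, 0, 0) = (4, 3, 3)
  T_a needs (4, 0, 2) <= (4, 3, 3) -> finishes; pool += (2, 1, 2) = (6, 4, 5)
  T_c needs (3, 4, 0) <= (6, 4, 5) -> finishes; pool += (3, 1, 1) = (9, 5, 6)
  T_d needs (8, 4, 5) <= (9, 5, 6) -> finishes; pool += (0, 0, 2) = (9, 5, 8)
  T_g needs (0, 2, 4) <= (9, 5, 8) -> finishes; pool += (3, 0, 0) = (12, 5, 8)


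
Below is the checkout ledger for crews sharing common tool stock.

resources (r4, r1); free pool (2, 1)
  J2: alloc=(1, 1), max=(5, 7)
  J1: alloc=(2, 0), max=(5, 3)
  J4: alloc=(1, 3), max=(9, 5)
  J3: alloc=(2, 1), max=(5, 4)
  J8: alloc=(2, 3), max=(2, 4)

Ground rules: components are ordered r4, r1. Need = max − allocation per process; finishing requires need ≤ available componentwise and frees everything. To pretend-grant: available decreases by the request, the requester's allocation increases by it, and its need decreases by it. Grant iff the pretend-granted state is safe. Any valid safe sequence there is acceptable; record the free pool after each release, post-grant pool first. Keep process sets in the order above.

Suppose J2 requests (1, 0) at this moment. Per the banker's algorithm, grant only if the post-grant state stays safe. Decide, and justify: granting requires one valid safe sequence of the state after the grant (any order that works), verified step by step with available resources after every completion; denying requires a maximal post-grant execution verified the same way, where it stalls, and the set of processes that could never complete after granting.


DENY: after the grant no complete ordering would exist.
Key observation: after J8, J1, J3 the pool peaks at (7, 5), and each blocked process is short somewhere: J2 on r1; J4 on r4.
Pretend the grant happened; the run J8, J1, J3 goes as far as possible. Check, step by step:
  pool = (1, 1)
  J8 needs (0, 1) <= (1, 1) -> finishes; pool += (2, 3) = (3, 4)
  J1 needs (3, 3) <= (3, 4) -> finishes; pool += (2, 0) = (5, 4)
  J3 needs (3, 3) <= (5, 4) -> finishes; pool += (2, 1) = (7, 5)
  J2 still needs (3, 6) but only (7, 5) is free — short on r1
  J4 still needs (8, 2) but only (7, 5) is free — short on r4
Processes that could never finish after the grant: J2 and J4.


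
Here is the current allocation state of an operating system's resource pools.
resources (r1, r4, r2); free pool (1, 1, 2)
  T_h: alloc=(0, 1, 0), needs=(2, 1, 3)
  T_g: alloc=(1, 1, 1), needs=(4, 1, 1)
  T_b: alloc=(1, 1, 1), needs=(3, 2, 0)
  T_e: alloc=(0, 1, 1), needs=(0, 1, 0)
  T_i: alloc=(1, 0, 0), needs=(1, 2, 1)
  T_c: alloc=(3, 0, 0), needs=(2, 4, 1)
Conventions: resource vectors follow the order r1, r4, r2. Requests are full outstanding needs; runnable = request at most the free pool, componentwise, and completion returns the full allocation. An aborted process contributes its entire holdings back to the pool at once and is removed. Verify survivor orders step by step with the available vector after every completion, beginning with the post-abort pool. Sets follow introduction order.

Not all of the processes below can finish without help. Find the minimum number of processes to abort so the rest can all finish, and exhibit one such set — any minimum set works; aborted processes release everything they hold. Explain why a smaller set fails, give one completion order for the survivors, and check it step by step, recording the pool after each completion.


Minimum abort set: T_g.
Key observation: T_b could never have finished before the abort; with (1, 1, 1) returned by T_g, it fits at step 4.
No smaller set exists: with zero aborts the deadlock remains.
One survivor order: T_i, T_e, T_h, T_b, T_c. Verifying each step (post-abort pool first):
  pool = (2, 2, 3)
  T_i: need (1, 2, 1) fits (2, 2, 3); releases (1, 0, 0), pool now (3, 2, 3)
  T_e: need (0, 1, 0) fits (3, 2, 3); releases (0, 1, 1), pool now (3, 3, 4)
  T_h: need (2, 1, 3) fits (3, 3, 4); releases (0, 1, 0), pool now (3, 4, 4)
  T_b: need (3, 2, 0) fits (3, 4, 4); releases (1, 1, 1), pool now (4, 5, 5)
  T_c: need (2, 4, 1) fits (4, 5, 5); releases (3, 0, 0), pool now (7, 5, 5)


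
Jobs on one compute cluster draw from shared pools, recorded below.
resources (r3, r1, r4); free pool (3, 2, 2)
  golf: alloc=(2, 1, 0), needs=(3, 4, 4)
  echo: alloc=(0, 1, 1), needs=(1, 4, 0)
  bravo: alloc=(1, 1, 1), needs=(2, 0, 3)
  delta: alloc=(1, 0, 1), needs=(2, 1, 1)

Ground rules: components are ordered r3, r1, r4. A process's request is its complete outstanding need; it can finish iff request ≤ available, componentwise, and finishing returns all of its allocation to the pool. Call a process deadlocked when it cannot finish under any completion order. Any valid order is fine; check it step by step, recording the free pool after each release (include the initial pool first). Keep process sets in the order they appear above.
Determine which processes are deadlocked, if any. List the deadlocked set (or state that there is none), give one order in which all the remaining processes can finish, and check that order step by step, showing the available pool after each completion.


Deadlocked: golf and echo.
Key observation: even finishing delta, bravo leaves just (5, 3, 4) free — too little r1 for any of the remaining processes.
A valid finishing order for the others: delta, bravo. Verifying each step:
  pool = (3, 2, 2)
  run delta (needs (2, 1, 1), free (3, 2, 2)); after release of (1, 0, 1) the pool is (4, 2, 3)
  run bravo (needs (2, 0, 3), free (4, 2, 3)); after release of (1, 1, 1) the pool is (5, 3, 4)
The blocked processes can never fit:
  golf cannot run: need (3, 4, 4) vs free (5, 3, 4) (insufficient r1)
  echo cannot run: need (1, 4, 0) vs free (5, 3, 4) (insufficient r1)


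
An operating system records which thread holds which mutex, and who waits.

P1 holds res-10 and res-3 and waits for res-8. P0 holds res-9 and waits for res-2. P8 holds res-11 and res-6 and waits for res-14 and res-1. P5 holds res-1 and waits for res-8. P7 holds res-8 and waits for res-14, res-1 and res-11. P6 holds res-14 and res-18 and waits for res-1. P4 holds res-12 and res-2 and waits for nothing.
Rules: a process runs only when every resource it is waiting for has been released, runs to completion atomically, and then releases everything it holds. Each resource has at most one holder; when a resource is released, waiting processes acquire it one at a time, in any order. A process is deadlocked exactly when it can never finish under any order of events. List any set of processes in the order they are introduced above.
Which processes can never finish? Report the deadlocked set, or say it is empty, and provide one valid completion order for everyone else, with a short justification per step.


Deadlocked: P1, P8, P5, P7 and P6.
Key observation: the knot is the closed ring of waits P7 -> P8 -> P5 -> P7; P6 is caught in further circular waits and P1 waits into the deadlock from upstream.
A valid finishing order for the others: P4, P0.
Step-by-step check:
  P4: no waits; runs immediately, freeing res-12 and res-2
  P0 waits on res-2 — all released -> runs and releases res-9


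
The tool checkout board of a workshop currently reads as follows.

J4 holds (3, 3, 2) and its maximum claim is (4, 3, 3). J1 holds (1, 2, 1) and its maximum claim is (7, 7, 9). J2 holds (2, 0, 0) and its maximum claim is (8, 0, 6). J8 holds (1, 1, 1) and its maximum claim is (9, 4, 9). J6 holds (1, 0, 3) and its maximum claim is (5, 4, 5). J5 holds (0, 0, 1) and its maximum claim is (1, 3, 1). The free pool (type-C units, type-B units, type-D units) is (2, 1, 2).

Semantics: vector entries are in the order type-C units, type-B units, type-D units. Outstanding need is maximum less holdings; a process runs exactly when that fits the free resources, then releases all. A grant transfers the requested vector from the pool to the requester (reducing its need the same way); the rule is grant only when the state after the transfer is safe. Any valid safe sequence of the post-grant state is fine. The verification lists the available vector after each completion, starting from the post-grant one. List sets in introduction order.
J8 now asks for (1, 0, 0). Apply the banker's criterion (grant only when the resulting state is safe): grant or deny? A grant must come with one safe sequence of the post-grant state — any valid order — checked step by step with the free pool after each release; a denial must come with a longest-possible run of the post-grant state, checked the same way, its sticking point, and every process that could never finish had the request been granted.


DENY: after the grant no complete ordering would exist.
Key observation: J4, J6, J5 can finish, but then (5, 4, 8) is all there is, and the blocked group's type-C units demands exceed it.
After a pretend grant, a maximal execution: J4, J6, J5 — then nothing else fits. Walking it through:
  pool = (1, 1, 2)
  J4: need (1, 0, 1) fits (1, 1, 2); releases (3, 3, 2), pool now (4, 4, 4)
  J6: need (4, 4, 2) fits (4, 4, 4); releases (1, 0, 3), pool now (5, 4, 7)
  J5: need (1, 3, 0) fits (5, 4, 7); releases (0, 0, 1), pool now (5, 4, 8)
  J1 cannot run: need (6, 5, 8) vs free (5, 4, 8) (insufficient type-C units and type-B units)
  J2 cannot run: need (6, 0, 6) vs free (5, 4, 8) (insufficient type-C units)
  J8 cannot run: need (7, 3, 8) vs free (5, 4, 8) (insufficient type-C units)
Processes that could never finish after the grant: J1, J2 and J8.


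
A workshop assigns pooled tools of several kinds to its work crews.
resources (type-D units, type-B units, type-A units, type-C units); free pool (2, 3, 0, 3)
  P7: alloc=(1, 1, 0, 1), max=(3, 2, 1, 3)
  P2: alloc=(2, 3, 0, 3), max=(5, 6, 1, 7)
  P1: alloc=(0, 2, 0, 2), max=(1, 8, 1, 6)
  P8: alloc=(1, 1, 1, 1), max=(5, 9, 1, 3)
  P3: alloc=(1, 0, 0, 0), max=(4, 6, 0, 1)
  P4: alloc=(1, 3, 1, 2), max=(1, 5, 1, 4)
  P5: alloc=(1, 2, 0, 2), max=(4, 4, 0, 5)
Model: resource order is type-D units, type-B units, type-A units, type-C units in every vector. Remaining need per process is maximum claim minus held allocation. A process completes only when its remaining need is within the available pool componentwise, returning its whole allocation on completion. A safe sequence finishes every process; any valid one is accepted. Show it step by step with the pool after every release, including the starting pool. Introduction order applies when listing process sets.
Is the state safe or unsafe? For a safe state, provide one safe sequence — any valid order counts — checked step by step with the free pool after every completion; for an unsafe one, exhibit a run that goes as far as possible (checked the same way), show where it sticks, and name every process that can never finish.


SAFE. One safe sequence: P4, P2, P3, P7, P1, P8, P5.
Key observation: reading the order forward, P2 is the first process whose need (3, 3, 1, 4) meets the free pool (3, 6, 1, 5) exactly on a resource it requests.
Check, step by step:
  pool = (2, 3, 0, 3)
  P4: need (0, 2, 0, 2) fits (2, 3, 0, 3); releases (1, 3, 1, 2), pool now (3, 6, 1, 5)
  P2: need (3, 3, 1, 4) fits (3, 6, 1, 5); releases (2, 3, 0, 3), pool now (5, 9, 1, 8)
  P3: need (3, 6, 0, 1) fits (5, 9, 1, 8); releases (1, 0, 0, 0), pool now (6, 9, 1, 8)
  P7: need (2, 1, 1, 2) fits (6, 9, 1, 8); releases (1, 1, 0, 1), pool now (7, 10, 1, 9)
  P1: need (1, 6, 1, 4) fits (7, 10, 1, 9); releases (0, 2, 0, 2), pool now (7, 12, 1, 11)
  P8: need (4, 8, 0, 2) fits (7, 12, 1, 11); releases (1, 1, 1, 1), pool now (8, 13, 2, 12)
  P5: need (3, 2, 0, 3) fits (8, 13, 2, 12); releases (1, 2, 0, 2), pool now (9, 15, 2, 14)


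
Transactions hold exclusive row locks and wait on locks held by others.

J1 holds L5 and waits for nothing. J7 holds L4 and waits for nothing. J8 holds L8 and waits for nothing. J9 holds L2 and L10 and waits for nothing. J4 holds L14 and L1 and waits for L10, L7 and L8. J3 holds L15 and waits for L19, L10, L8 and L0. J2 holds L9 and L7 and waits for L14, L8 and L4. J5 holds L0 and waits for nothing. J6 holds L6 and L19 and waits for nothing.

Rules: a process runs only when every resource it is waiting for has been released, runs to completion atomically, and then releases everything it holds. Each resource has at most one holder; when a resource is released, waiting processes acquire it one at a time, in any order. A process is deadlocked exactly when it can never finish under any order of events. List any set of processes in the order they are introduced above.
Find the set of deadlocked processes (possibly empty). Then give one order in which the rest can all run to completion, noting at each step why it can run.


Deadlocked set: J4 and J2.
Key observation: along J4 -> J2 -> J4, each member waits on what the next one holds — a deadlock; no other process is dragged down with it.
One completion order for the rest: J6, J9, J5, J8, J7, J3, J1.
Check, step by step:
  J6: no waits; runs immediately, freeing L6 and L19
  J9: no waits; runs immediately, freeing L2 and L10
  J5: no waits; runs immediately, freeing L0
  J8: no waits; runs immediately, freeing L8
  J7: no waits; runs immediately, freeing L4
  run J3 (all its waits — L19, L10, L8 and L0 — are resolved); releases L15
  J1: no waits; runs immediately, freeing L5


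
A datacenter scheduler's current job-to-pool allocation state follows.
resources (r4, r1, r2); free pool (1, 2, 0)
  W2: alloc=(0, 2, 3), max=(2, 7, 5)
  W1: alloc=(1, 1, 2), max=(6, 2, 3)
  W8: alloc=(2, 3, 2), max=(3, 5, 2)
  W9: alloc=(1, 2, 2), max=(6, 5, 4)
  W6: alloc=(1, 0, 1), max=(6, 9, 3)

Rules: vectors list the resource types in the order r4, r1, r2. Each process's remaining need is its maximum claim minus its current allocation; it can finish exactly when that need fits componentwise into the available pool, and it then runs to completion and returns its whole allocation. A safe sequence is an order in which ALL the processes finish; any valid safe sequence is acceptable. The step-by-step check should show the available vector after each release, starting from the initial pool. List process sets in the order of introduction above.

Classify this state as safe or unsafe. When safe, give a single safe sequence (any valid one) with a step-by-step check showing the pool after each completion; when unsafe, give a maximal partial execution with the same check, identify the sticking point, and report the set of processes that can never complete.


UNSAFE.
Key observation: the pool after W8, W2 is (3, 7, 5); every surviving request exceeds it in r4, so progress ends there.
Going as far as possible: W8, W2; after that, nothing fits. Verifying each step:
  pool = (1, 2, 0)
  W8 needs (1, 2, 0) <= (1, 2, 0) -> finishes; pool += (2, 3, 2) = (3, 5, 2)
  W2 needs (2, 5, 2) <= (3, 5, 2) -> finishes; pool += (0, 2, 3) = (3, 7, 5)
  W1 still needs (5, 1, 1) but only (3, 7, 5) is free — short on r4
  W9 still needs (5, 3, 2) but only (3, 7, 5) is free — short on r4
  W6 still needs (5, 9, 2) but only (3, 7, 5) is free — short on r4 and r1
Processes that can never finish: W1, W9 and W6.


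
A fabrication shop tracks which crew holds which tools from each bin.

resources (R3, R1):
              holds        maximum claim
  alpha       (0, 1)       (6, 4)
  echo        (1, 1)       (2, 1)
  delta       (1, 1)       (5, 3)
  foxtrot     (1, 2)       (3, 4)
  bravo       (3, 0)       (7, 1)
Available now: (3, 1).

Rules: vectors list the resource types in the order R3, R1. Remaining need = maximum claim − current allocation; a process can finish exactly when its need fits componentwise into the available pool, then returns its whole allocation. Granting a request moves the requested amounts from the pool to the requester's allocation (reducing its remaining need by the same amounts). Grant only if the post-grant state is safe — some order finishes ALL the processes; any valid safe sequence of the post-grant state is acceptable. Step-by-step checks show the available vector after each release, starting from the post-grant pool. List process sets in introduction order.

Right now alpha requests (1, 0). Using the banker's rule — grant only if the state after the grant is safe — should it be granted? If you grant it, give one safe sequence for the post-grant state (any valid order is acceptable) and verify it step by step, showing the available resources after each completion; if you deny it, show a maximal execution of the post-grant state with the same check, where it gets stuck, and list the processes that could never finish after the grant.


GRANT — the state after the grant stays safe, e.g. via echo, foxtrot, delta, alpha, bravo.
Key observation: with (2, 1) left after the transfer, echo can run at once — the state stays safe.
Verifying the post-grant state step by step:
  pool = (2, 1)
  run echo (needs (1, 0), free (2, 1)); after release of (1, 1) the pool is (3, 2)
  run foxtrot (needs (2, 2), free (3, 2)); after release of (1, 2) the pool is (4, 4)
  run delta (needs (4, 2), free (4, 4)); after release of (1, 1) the pool is (5, 5)
  run alpha (needs (5, 3), free (5, 5)); after release of (1, 1) the pool is (6, 6)
  run bravo (needs (4, 1), free (6, 6)); after release of (3, 0) the pool is (9, 6)


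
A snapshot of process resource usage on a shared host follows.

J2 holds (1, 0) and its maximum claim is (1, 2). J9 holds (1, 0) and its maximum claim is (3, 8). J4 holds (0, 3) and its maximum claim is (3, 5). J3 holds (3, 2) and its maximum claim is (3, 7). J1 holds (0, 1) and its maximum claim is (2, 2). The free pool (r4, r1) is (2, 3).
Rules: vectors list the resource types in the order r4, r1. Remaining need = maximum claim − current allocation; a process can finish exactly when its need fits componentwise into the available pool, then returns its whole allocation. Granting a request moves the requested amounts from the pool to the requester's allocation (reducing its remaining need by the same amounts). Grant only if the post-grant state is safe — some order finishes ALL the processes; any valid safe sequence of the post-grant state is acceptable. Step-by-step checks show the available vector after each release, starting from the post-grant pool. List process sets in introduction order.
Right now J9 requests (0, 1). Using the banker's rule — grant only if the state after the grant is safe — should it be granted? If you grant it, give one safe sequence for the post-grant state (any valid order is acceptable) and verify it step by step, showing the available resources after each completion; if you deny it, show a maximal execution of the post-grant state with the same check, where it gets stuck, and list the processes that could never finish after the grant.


GRANT — the state after the grant stays safe, e.g. via J2, J4, J1, J3, J9.
Key observation: with (2, 2) left after the transfer, J2 can run at once — the state stays safe.
Check on the post-grant state, step by step:
  pool = (2, 2)
  J2: need (0, 2) fits (2, 2); releases (1, 0), pool now (3, 2)
  J4: need (3, 2) fits (3, 2); releases (0, 3), pool now (3, 5)
  J1: need (2, 1) fits (3, 5); releases (0, 1), pool now (3, 6)
  J3: need (0, 5) fits (3, 6); releases (3, 2), pool now (6, 8)
  J9: need (2, 7) fits (6, 8); releases (1, 1), pool now (7, 9)


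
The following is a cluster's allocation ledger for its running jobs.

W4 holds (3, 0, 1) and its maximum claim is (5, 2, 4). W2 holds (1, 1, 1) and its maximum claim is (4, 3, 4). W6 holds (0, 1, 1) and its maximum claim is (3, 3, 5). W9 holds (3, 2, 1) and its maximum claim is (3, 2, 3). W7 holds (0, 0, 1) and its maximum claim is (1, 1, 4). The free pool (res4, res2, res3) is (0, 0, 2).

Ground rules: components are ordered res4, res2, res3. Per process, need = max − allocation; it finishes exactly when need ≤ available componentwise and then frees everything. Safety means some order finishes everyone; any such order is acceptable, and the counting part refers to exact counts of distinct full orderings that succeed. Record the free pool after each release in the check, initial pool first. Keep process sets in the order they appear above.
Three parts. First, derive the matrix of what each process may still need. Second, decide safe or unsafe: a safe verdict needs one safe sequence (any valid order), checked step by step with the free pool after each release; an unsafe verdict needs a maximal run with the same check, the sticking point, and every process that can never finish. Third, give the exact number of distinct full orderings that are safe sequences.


(1) Remaining need (order res4, res2, res3):
  W4: (2, 2, 3)
  W2: (3, 2, 3)
  W6: (3, 2, 4)
  W9: (0, 0, 2)
  W7: (1, 1, 3)
(2) SAFE, for example via the order W9, W2, W4, W6, W7.
Key observation: W9 is the earliest step where a requested resource binds exactly: need (0, 0, 2), pool (0, 0, 2) at its turn.
Check, step by step:
  pool = (0, 0, 2)
  W9 needs (0, 0, 2) <= (0, 0, 2) -> finishes; pool += (3, 2, 1) = (3, 2, 3)
  W2 needs (3, 2, 3) <= (3, 2, 3) -> finishes; pool += (1, 1, 1) = (4, 3, 4)
  W4 needs (2, 2, 3) <= (4, 3, 4) -> finishes; pool += (3, 0, 1) = (7, 3, 5)
  W6 needs (3, 2, 4) <= (7, 3, 5) -> finishes; pool += (0, 1, 1) = (7, 4, 6)
  W7 needs (1, 1, 3) <= (7, 4, 6) -> finishes; pool += (0, 0, 1) = (7, 4, 7)
(3) Exactly 18 of the possible complete orderings are safe sequences.


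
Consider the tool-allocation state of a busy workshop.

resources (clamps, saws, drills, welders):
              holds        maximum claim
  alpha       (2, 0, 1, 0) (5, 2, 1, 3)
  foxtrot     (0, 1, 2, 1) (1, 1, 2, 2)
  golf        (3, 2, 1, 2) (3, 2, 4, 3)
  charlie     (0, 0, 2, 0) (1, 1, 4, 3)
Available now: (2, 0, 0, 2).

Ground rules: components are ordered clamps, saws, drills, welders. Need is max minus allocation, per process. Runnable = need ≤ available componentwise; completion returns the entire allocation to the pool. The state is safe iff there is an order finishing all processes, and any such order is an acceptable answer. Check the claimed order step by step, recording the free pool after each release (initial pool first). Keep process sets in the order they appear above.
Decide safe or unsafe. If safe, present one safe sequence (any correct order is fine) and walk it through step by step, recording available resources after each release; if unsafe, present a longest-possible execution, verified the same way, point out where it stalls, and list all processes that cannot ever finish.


The state is SAFE; one workable sequence: foxtrot, charlie, golf, alpha.
Key observation: at charlie the run first touches a limit — (1, 1, 2, 3) against (2, 1, 2, 3), exact on a resource it actually requests.
Verifying each step:
  pool = (2, 0, 0, 2)
  foxtrot needs (1, 0, 0, 1) <= (2, 0, 0, 2) -> finishes; pool += (0, 1, 2, 1) = (2, 1, 2, 3)
  charlie needs (1, 1, 2, 3) <= (2, 1, 2, 3) -> finishes; pool += (0, 0, 2, 0) = (2, 1, 4, 3)
  golf needs (0, 0, 3, 1) <= (2, 1, 4, 3) -> finishes; pool += (3, 2, 1, 2) = (5, 3, 5, 5)
  alpha needs (3, 2, 0, 3) <= (5, 3, 5, 5) -> finishes; pool += (2, 0, 1, 0) = (7, 3, 6, 5)


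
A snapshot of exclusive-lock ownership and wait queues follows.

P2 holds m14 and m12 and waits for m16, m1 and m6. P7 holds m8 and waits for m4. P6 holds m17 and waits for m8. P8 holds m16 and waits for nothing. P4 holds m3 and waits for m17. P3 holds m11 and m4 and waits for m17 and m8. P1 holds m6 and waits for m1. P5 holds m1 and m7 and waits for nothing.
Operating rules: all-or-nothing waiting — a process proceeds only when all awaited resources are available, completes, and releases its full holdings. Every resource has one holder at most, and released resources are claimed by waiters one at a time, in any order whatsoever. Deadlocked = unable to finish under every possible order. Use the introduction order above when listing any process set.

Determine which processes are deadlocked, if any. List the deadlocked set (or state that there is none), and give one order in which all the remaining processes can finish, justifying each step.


Deadlocked: P7, P6, P4 and P3.
Key observation: the loop P7 -> P3 -> P7 blocks itself forever; P6 is caught in further circular waits and P4 waits into the deadlock from upstream.
One completion order for the rest: P8, P5, P1, P2.
Check, step by step:
  P8 waits on nothing -> runs at once and releases m16
  P5 waits on nothing -> runs at once and releases m1 and m7
  run P1 (all its waits — m1 — are resolved); releases m6
  run P2 (all its waits — m16, m1 and m6 — are resolved); releases m14 and m12


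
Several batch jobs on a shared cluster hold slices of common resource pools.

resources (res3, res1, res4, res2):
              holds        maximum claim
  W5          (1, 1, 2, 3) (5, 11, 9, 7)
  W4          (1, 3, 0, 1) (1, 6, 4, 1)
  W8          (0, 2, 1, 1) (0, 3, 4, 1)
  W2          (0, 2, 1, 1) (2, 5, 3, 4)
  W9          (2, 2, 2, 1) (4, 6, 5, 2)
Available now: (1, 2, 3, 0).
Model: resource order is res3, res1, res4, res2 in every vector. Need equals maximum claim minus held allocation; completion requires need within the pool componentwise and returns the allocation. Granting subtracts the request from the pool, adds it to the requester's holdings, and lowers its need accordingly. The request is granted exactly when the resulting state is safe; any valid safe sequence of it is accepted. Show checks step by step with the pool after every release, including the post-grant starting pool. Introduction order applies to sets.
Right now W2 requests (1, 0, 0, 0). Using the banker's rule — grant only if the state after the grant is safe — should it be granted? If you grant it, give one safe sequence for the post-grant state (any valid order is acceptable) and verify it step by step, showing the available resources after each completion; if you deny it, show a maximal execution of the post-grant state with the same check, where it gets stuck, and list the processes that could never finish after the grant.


DENY: after the grant no complete ordering would exist.
Key observation: after W8, W4 the pool peaks at (1, 7, 4, 2), and each blocked process is short somewhere: W5 on res3, res1, res4, res2; W2 on res2; W9 on res3.
After a pretend grant, a maximal execution: W8, W4 — then nothing else fits. Check, step by step:
  pool = (0, 2, 3, 0)
  run W8 (needs (0, 1, 3, 0), free (0, 2, 3, 0)); after release of (0, 2, 1, 1) the pool is (0, 4, 4, 1)
  run W4 (needs (0, 3, 4, 0), free (0, 4, 4, 1)); after release of (1, 3, 0, 1) the pool is (1, 7, 4, 2)
  W5 still needs (4, 10, 7, 4) but only (1, 7, 4, 2) is free — short on res3, res1, res4 and res2
  W2 still needs (1, 3, 2, 3) but only (1, 7, 4, 2) is free — short on res2
  W9 still needs (2, 4, 3, 1) but only (1, 7, 4, 2) is free — short on res3
Post-grant, the permanently blocked set is W5, W2 and W9.


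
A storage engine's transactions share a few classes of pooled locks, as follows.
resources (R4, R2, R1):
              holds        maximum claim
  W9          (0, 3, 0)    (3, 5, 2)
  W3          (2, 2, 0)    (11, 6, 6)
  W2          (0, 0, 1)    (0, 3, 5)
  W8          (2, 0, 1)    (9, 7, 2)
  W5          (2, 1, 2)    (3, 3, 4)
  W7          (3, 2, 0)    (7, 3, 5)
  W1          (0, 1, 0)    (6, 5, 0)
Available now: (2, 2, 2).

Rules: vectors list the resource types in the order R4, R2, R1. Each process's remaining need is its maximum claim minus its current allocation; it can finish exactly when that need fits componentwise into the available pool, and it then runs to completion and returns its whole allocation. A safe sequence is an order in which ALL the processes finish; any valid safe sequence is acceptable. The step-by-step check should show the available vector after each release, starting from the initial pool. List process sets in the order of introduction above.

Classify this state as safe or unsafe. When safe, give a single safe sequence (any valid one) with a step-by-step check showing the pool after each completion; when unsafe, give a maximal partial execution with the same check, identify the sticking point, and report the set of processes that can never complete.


SAFE — a valid safe sequence is W5, W2, W9, W7, W8, W1, W3.
Key observation: at W5 the run first touches a limit — (1, 2, 2) against (2, 2, 2), exact on a resource it actually requests.
Verifying each step:
  pool = (2, 2, 2)
  W5: need (1, 2, 2) fits (2, 2, 2); releases (2, 1, 2), pool now (4, 3, 4)
  W2: need (0, 3, 4) fits (4, 3, 4); releases (0, 0, 1), pool now (4, 3, 5)
  W9: need (3, 2, 2) fits (4, 3, 5); releases (0, 3, 0), pool now (4, 6, 5)
  W7: need (4, 1, 5) fits (4, 6, 5); releases (3, 2, 0), pool now (7, 8, 5)
  W8: need (7, 7, 1) fits (7, 8, 5); releases (2, 0, 1), pool now (9, 8, 6)
  W1: need (6, 4, 0) fits (9, 8, 6); releases (0, 1, 0), pool now (9, 9, 6)
  W3: need (9, 4, 6) fits (9, 9, 6); releases (2, 2, 0), pool now (11, 11, 6)


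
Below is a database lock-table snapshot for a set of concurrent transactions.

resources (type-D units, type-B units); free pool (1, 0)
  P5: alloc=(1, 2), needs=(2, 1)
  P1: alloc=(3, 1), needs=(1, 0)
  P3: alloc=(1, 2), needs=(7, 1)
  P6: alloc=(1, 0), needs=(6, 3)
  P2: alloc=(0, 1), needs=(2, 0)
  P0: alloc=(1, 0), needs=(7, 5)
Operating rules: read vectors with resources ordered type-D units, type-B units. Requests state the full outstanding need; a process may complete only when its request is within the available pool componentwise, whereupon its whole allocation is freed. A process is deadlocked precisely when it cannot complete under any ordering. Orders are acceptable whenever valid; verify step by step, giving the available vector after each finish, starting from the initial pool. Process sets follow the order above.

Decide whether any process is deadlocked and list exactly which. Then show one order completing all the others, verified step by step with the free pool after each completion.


Deadlocked set: P3, P6 and P0.
Key observation: once P1, P5, P2 finish, the pool peaks at (5, 4) — and every remaining process still needs more type-D units than that.
A valid finishing order for the others: P1, P5, P2. Step-by-step check:
  pool = (1, 0)
  P1 needs (1, 0) <= (1, 0) -> finishes; pool += (3, 1) = (4, 1)
  P5 needs (2, 1) <= (4, 1) -> finishes; pool += (1, 2) = (5, 3)
  P2 needs (2, 0) <= (5, 3) -> finishes; pool += (0, 1) = (5, 4)
None of the blocked processes ever fits:
  P3 cannot run: need (7, 1) vs free (5, 4) (insufficient type-D units)
  P6 cannot run: need (6, 3) vs free (5, 4) (insufficient type-D units)
  P0 cannot run: need (7, 5) vs free (5, 4) (insufficient type-D units and type-B units)


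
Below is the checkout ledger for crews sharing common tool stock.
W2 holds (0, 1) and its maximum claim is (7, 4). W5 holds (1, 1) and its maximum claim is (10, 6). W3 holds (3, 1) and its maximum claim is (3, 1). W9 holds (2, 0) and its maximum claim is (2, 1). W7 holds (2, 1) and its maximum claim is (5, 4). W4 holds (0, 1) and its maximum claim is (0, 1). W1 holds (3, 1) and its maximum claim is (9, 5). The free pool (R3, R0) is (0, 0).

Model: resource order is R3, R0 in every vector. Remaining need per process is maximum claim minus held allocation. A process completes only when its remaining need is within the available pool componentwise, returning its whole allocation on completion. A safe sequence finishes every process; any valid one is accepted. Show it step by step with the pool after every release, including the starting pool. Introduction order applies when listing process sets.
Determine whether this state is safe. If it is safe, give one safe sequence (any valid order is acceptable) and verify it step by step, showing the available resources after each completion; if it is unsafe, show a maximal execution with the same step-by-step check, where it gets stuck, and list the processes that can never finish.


UNSAFE — no complete ordering exists.
Key observation: after W4, W3, W9 complete, (5, 2) is the best the pool ever gets, yet each leftover process wants more R0.
The run W4, W3, W9 cannot be extended any further. Verifying each step:
  pool = (0, 0)
  W4: need (0, 0) fits (0, 0); releases (0, 1), pool now (0, 1)
  W3: need (0, 0) fits (0, 1); releases (3, 1), pool now (3, 2)
  W9: need (0, 1) fits (3, 2); releases (2, 0), pool now (5, 2)
  blocked: W2 wants (7, 3), pool (5, 2) — not enough R3 and R0
  blocked: W5 wants (9, 5), pool (5, 2) — not enough R3 and R0
  blocked: W7 wants (3, 3), pool (5, 2) — not enough R0
  blocked: W1 wants (6, 4), pool (5, 2) — not enough R3 and R0
Permanently blocked: W2, W5, W7 and W1.


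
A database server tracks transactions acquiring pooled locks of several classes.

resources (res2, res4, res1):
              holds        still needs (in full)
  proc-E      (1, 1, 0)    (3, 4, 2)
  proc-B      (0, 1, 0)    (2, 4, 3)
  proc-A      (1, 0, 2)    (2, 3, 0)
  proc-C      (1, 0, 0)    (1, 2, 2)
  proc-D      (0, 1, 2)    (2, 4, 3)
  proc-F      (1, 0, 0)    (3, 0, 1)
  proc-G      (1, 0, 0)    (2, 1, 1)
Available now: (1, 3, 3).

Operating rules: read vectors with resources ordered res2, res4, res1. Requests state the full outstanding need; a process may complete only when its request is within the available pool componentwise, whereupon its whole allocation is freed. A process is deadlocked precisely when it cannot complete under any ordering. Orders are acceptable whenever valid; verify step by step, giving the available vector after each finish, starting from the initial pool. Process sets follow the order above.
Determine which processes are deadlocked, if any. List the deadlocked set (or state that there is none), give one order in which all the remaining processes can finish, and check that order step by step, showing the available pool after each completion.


Deadlocked set: proc-E, proc-B and proc-D.
Key observation: the wall is res4: completing proc-C, proc-G, proc-A, proc-F brings the pool only to (5, 3, 5), and all the rest need more.
One completion order for the rest: proc-C, proc-G, proc-A, proc-F. Check, step by step:
  pool = (1, 3, 3)
  run proc-C (needs (1, 2, 2), free (1, 3, 3)); after release of (1, 0, 0) the pool is (2, 3, 3)
  run proc-G (needs (2, 1, 1), free (2, 3, 3)); after release of (1, 0, 0) the pool is (3, 3, 3)
  run proc-A (needs (2, 3, 0), free (3, 3, 3)); after release of (1, 0, 2) the pool is (4, 3, 5)
  run proc-F (needs (3, 0, 1), free (4, 3, 5)); after release of (1, 0, 0) the pool is (5, 3, 5)
None of the blocked processes ever fits:
  proc-E cannot run: need (3, 4, 2) vs free (5, 3, 5) (insufficient res4)
  proc-B cannot run: need (2, 4, 3) vs free (5, 3, 5) (insufficient res4)
  proc-D cannot run: need (2, 4, 3) vs free (5, 3, 5) (insufficient res4)
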